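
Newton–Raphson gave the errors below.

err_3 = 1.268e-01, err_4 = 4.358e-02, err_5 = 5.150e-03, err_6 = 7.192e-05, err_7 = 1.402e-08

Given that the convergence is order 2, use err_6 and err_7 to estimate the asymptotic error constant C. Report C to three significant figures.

2.71

C ≈ err_7 / err_6^2
  = 1.402e-08 / (7.192e-05)^2
  = 1.402e-08 / 5.17249e-09 ≈ 2.7105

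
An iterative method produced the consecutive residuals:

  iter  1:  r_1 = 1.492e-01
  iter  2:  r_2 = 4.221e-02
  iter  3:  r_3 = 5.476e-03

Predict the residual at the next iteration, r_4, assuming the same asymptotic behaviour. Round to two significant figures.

2.0e-4

First estimate the order: p ≈ ln(r_3/r_2) / ln(r_2/r_1) = ln(5.476e-03/4.221e-02)/ln(4.221e-02/1.492e-01) = ln(0.129732)/ln(0.282909) ≈ 1.6175.
Then r_4 ≈ r_3·(r_3/r_2)^p = 5.476e-03·(0.129732)^1.6175 = 5.476e-03·0.0367582 ≈ 0.0002013.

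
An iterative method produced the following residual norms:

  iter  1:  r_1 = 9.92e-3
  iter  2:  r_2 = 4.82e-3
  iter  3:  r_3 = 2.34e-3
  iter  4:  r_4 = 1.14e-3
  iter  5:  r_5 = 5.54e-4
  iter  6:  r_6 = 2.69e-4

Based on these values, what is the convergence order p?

Consecutive ratios: r_6/r_5 = 2.69e-4/5.54e-4 = 0.48556, r_5/r_4 = 5.54e-4/1.14e-3 = 0.485965.
p ≈ ln(0.48556)/ln(0.485965) = -0.7225/-0.7216 ≈ 1.00.
So the convergence is linear (order 1).

1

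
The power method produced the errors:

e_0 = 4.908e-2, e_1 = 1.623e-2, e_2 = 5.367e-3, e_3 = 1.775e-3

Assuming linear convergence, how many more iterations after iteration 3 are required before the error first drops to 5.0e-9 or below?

Rate ρ ≈ e_3/e_2 = 1.775e-3/5.367e-3 = 0.3307.
After j more steps, e_{3+j} ≈ 1.775e-3·ρ^j; need ρ^j ≤ 5.0e-9/1.775e-3 = 2.8169e-06.
j ≥ ln(2.8169e-06)/ln(0.3307) = -12.7799/-1.10654 = 11.549.
So 12 more iterations are needed.

12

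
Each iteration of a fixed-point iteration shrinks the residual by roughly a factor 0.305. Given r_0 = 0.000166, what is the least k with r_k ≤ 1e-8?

9

After k steps, r_k ≈ 0.000166·0.305^k.
Need 0.305^k ≤ 1e-8/0.000166 = 6.0241e-05.
k ≥ ln(6.0241e-05)/ln(0.305) = -9.7172/-1.18744 = 8.183.
Smallest integer k = 9.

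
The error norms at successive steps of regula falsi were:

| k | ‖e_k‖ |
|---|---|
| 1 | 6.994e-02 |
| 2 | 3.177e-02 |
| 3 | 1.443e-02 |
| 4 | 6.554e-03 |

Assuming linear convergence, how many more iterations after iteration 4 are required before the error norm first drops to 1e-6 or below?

12

Rate ρ ≈ ‖e_4‖/‖e_3‖ = 6.554e-03/1.443e-02 = 0.4542.
After j more steps, ‖e_{4+j}‖ ≈ 6.554e-03·ρ^j; need ρ^j ≤ 1e-6/6.554e-03 = 0.000152579.
j ≥ ln(0.000152579)/ln(0.4542) = -8.7878/-0.78922 = 11.135.
So 12 more iterations are needed.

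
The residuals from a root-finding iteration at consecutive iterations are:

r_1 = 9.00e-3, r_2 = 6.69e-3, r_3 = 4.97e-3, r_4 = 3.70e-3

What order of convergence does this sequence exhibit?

Consecutive ratios: r_4/r_3 = 3.70e-3/4.97e-3 = 0.744467, r_3/r_2 = 4.97e-3/6.69e-3 = 0.7429.
p ≈ ln(0.744467)/ln(0.7429) = -0.2951/-0.2972 ≈ 0.99.
So the convergence is linear (order 1).

1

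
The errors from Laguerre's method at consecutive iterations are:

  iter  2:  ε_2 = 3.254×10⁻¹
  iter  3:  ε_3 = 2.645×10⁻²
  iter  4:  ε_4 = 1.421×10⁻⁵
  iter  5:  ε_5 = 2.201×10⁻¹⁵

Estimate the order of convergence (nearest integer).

Consecutive ratios: ε_5/ε_4 = 2.201×10⁻¹⁵/1.421×10⁻⁵ = 1.54891e-10, ε_4/ε_3 = 1.421×10⁻⁵/2.645×10⁻² = 0.00053724.
p ≈ ln(1.54891e-10)/ln(0.00053724) = -22.5883/-7.5291 ≈ 3.00.
So the convergence is cubic (order 3).

3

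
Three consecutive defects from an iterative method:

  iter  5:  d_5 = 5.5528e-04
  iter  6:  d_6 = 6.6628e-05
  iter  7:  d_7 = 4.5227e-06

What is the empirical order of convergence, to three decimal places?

p ≈ ln(d_7/d_6) / ln(d_6/d_5)
  = ln(4.5227e-06/6.6628e-05) / ln(6.6628e-05/5.5528e-04)
  = ln(0.0678799) / ln(0.11999)
  = -2.690015 / -2.120347 ≈ 1.268667

1.269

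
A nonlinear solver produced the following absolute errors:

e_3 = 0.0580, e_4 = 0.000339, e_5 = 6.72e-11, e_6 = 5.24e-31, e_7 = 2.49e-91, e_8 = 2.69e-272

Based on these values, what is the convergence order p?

3

Consecutive ratios: e_8/e_7 = 2.69e-272/2.49e-91 = 1.08032e-181, e_7/e_6 = 2.49e-91/5.24e-31 = 4.75191e-61.
p ≈ ln(1.08032e-181)/ln(4.75191e-61) = -416.6906/-138.8991 ≈ 3.00.
So the convergence is cubic (order 3).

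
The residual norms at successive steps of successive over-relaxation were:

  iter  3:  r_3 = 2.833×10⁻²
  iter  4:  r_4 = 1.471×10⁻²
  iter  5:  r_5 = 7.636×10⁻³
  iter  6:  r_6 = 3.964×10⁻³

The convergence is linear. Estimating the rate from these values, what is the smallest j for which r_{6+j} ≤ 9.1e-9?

Rate ρ ≈ r_6/r_5 = 3.964×10⁻³/7.636×10⁻³ = 0.5191.
After j more steps, r_{6+j} ≈ 3.964×10⁻³·ρ^j; need ρ^j ≤ 9.1e-9/3.964×10⁻³ = 2.29566e-06.
j ≥ ln(2.29566e-06)/ln(0.5191) = -12.9845/-0.65566 = 19.804.
So 20 more iterations are needed.

20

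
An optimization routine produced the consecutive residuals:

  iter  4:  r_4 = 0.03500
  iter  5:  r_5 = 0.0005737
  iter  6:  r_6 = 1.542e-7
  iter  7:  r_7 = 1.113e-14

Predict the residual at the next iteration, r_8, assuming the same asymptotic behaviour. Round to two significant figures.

First estimate the order: p ≈ ln(r_7/r_6) / ln(r_6/r_5) = ln(1.113e-14/1.542e-7)/ln(1.542e-7/0.0005737) = ln(7.2179e-08)/ln(0.000268782) ≈ 2.0001.
Then r_8 ≈ r_7·(r_7/r_6)^p = 1.113e-14·(7.2179e-08)^2.0001 = 1.113e-14·5.20125e-15 ≈ 5.789e-29.

5.8e-29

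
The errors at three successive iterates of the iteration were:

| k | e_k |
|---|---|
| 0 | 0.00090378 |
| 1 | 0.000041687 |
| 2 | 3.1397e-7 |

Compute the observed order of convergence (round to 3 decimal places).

p ≈ ln(e_2/e_1) / ln(e_1/e_0)
  = ln(3.1397e-7/0.000041687) / ln(0.000041687/0.00090378)
  = ln(0.0075316) / ln(0.0461252)
  = -4.888648 / -3.076396 ≈ 1.589083

1.589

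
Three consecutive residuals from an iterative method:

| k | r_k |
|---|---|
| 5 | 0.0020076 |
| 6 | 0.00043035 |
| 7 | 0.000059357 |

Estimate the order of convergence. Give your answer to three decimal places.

p ≈ ln(r_7/r_6) / ln(r_6/r_5)
  = ln(0.000059357/0.00043035) / ln(0.00043035/0.0020076)
  = ln(0.137927) / ln(0.21436)
  = -1.981031 / -1.540098 ≈ 1.286302

1.286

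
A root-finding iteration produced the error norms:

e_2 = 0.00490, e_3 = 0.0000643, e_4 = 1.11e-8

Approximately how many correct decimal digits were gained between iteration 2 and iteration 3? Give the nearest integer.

Digits gained ≈ log₁₀(e_2/e_3) = log₁₀(0.00490/0.0000643) = log₁₀(76.2053) ≈ 1.882.

2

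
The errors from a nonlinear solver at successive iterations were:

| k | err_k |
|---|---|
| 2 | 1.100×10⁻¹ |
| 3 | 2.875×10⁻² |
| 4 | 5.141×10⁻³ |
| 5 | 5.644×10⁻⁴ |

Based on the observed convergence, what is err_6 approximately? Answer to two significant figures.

3.3e-5

First estimate the order: p ≈ ln(err_5/err_4) / ln(err_4/err_3) = ln(5.644×10⁻⁴/5.141×10⁻³)/ln(5.141×10⁻³/2.875×10⁻²) = ln(0.109784)/ln(0.178817) ≈ 1.2834.
Then err_6 ≈ err_5·(err_5/err_4)^p = 5.644×10⁻⁴·(0.109784)^1.2834 = 5.644×10⁻⁴·0.0586986 ≈ 3.313e-05.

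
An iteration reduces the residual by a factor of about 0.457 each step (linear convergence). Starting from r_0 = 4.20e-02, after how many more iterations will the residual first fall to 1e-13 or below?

35

After k steps, r_k ≈ 4.20e-02·0.457^k.
Need 0.457^k ≤ 1e-13/4.20e-02 = 2.38095e-12.
k ≥ ln(2.38095e-12)/ln(0.457) = -26.7635/-0.78307 = 34.178.
Smallest integer k = 35.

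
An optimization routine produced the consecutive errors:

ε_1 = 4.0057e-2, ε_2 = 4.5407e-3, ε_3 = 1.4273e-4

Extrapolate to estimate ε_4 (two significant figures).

5.8e-7

First estimate the order: p ≈ ln(ε_3/ε_2) / ln(ε_2/ε_1) = ln(1.4273e-4/4.5407e-3)/ln(4.5407e-3/4.0057e-2) = ln(0.0314335)/ln(0.113356) ≈ 1.5891.
Then ε_4 ≈ ε_3·(ε_3/ε_2)^p = 1.4273e-4·(0.0314335)^1.5891 = 1.4273e-4·0.00409456 ≈ 5.844e-07.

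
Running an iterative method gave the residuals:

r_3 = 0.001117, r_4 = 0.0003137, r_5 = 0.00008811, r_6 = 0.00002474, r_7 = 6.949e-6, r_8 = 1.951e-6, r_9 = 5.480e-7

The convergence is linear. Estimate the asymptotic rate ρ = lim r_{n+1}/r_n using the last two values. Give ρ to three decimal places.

0.281

ρ ≈ r_9/r_8 = 5.480e-7/1.951e-6 = 0.28088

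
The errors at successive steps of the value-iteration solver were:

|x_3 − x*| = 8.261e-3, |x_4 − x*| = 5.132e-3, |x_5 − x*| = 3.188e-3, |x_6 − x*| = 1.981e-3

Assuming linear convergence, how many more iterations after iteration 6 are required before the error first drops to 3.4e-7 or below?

Rate ρ ≈ |x_6 − x*|/|x_5 − x*| = 1.981e-3/3.188e-3 = 0.6214.
After j more steps, |x_{6+j} − x*| ≈ 1.981e-3·ρ^j; need ρ^j ≤ 3.4e-7/1.981e-3 = 0.00017163.
j ≥ ln(0.00017163)/ln(0.6214) = -8.6702/-0.47578 = 18.223.
So 19 more iterations are needed.

19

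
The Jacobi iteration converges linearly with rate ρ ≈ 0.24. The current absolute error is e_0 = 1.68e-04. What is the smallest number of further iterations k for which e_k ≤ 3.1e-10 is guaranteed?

10

After k steps, e_k ≈ 1.68e-04·0.24^k.
Need 0.24^k ≤ 3.1e-10/1.68e-04 = 1.84524e-06.
k ≥ ln(1.84524e-06)/ln(0.24) = -13.2029/-1.42712 = 9.251.
Smallest integer k = 10.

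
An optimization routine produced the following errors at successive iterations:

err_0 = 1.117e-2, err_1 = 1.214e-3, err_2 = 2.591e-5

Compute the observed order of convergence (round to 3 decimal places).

p ≈ ln(err_2/err_1) / ln(err_1/err_0)
  = ln(2.591e-5/1.214e-3) / ln(1.214e-3/1.117e-2)
  = ln(0.0213427) / ln(0.108684)
  = -3.847046 / -2.219311 ≈ 1.733442

1.733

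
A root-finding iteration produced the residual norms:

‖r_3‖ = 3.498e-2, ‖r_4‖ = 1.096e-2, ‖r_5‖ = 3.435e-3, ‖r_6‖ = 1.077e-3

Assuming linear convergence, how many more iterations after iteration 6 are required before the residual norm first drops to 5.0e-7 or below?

Rate ρ ≈ ‖r_6‖/‖r_5‖ = 1.077e-3/3.435e-3 = 0.3135.
After j more steps, ‖r_{6+j}‖ ≈ 1.077e-3·ρ^j; need ρ^j ≤ 5.0e-7/1.077e-3 = 0.000464253.
j ≥ ln(0.000464253)/ln(0.3135) = -7.6751/-1.15996 = 6.617.
So 7 more iterations are needed.

7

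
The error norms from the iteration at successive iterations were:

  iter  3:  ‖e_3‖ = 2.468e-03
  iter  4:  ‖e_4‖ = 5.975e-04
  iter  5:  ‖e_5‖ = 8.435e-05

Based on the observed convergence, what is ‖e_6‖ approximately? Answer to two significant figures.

5.7e-6

First estimate the order: p ≈ ln(‖e_5‖/‖e_4‖) / ln(‖e_4‖/‖e_3‖) = ln(8.435e-05/5.975e-04)/ln(5.975e-04/2.468e-03) = ln(0.141172)/ln(0.242099) ≈ 1.3803.
Then ‖e_6‖ ≈ ‖e_5‖·(‖e_5‖/‖e_4‖)^p = 8.435e-05·(0.141172)^1.3803 = 8.435e-05·0.0670499 ≈ 5.656e-06.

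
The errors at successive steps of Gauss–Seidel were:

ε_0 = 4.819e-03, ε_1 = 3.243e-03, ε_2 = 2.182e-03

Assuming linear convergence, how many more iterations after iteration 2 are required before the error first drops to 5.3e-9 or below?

Rate ρ ≈ ε_2/ε_1 = 2.182e-03/3.243e-03 = 0.6728.
After j more steps, ε_{2+j} ≈ 2.182e-03·ρ^j; need ρ^j ≤ 5.3e-9/2.182e-03 = 2.42896e-06.
j ≥ ln(2.42896e-06)/ln(0.6728) = -12.9280/-0.39631 = 32.621.
So 33 more iterations are needed.

33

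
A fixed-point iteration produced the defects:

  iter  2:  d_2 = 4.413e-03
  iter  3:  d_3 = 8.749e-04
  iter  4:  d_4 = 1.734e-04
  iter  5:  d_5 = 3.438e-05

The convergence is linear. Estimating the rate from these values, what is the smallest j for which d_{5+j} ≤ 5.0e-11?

9

Rate ρ ≈ d_5/d_4 = 3.438e-05/1.734e-04 = 0.1983.
After j more steps, d_{5+j} ≈ 3.438e-05·ρ^j; need ρ^j ≤ 5.0e-11/3.438e-05 = 1.45433e-06.
j ≥ ln(1.45433e-06)/ln(0.1983) = -13.4410/-1.61797 = 8.307.
So 9 more iterations are needed.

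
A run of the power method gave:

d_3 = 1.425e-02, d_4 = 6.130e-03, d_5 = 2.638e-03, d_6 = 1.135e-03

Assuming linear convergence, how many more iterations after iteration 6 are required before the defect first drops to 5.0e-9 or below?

15

Rate ρ ≈ d_6/d_5 = 1.135e-03/2.638e-03 = 0.4303.
After j more steps, d_{6+j} ≈ 1.135e-03·ρ^j; need ρ^j ≤ 5.0e-9/1.135e-03 = 4.40529e-06.
j ≥ ln(4.40529e-06)/ln(0.4303) = -12.3327/-0.84327 = 14.625.
So 15 more iterations are needed.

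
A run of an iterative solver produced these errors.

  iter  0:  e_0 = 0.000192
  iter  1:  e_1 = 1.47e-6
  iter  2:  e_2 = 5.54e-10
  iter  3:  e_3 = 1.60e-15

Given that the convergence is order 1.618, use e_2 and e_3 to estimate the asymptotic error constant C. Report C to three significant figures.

C ≈ e_3 / e_2^1.618
  = 1.60e-15 / (5.54e-10)^1.618
  = 1.60e-15 / 1.05438e-15 ≈ 1.5175

1.52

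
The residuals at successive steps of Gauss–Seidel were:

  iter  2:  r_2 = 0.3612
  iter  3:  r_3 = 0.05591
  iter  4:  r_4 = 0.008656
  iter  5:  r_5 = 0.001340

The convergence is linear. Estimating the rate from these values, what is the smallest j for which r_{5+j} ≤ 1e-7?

6

Rate ρ ≈ r_5/r_4 = 0.001340/0.008656 = 0.1548.
After j more steps, r_{5+j} ≈ 0.001340·ρ^j; need ρ^j ≤ 1e-7/0.001340 = 7.46269e-05.
j ≥ ln(7.46269e-05)/ln(0.1548) = -9.5030/-1.86562 = 5.094.
So 6 more iterations are needed.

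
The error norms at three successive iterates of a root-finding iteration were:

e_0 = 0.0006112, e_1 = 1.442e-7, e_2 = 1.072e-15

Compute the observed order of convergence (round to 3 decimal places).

2.241

p ≈ ln(e_2/e_1) / ln(e_1/e_0)
  = ln(1.072e-15/1.442e-7) / ln(1.442e-7/0.0006112)
  = ln(7.43412e-09) / ln(0.000235929)
  = -18.717186 / -8.351980 ≈ 2.241048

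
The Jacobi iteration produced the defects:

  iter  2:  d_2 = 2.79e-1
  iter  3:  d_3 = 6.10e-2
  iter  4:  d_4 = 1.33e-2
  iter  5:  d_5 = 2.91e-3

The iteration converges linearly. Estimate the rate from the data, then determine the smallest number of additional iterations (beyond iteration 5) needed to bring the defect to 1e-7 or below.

Rate ρ ≈ d_5/d_4 = 2.91e-3/1.33e-2 = 0.2188.
After j more steps, d_{5+j} ≈ 2.91e-3·ρ^j; need ρ^j ≤ 1e-7/2.91e-3 = 3.43643e-05.
j ≥ ln(3.43643e-05)/ln(0.2188) = -10.2785/-1.51960 = 6.764.
So 7 more iterations are needed.

7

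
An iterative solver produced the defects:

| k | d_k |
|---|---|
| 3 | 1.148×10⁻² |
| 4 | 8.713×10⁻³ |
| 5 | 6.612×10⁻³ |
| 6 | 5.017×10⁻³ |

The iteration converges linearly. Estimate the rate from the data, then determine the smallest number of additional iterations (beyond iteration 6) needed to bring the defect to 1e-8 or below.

Rate ρ ≈ d_6/d_5 = 5.017×10⁻³/6.612×10⁻³ = 0.7588.
After j more steps, d_{6+j} ≈ 5.017×10⁻³·ρ^j; need ρ^j ≤ 1e-8/5.017×10⁻³ = 1.99322e-06.
j ≥ ln(1.99322e-06)/ln(0.7588) = -13.1258/-0.27602 = 47.554.
So 48 more iterations are needed.

48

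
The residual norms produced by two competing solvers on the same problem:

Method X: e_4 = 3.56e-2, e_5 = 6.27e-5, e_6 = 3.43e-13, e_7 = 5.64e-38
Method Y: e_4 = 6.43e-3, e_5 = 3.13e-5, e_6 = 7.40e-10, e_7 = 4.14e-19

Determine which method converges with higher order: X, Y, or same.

Method X: p ≈ ln(5.64e-38/3.43e-13)/ln(3.43e-13/6.27e-5) ≈ 3.00.
Method Y: p ≈ ln(4.14e-19/7.40e-10)/ln(7.40e-10/3.13e-5) ≈ 2.00.
Method X has the higher order (≈3.0 vs ≈2.0).

X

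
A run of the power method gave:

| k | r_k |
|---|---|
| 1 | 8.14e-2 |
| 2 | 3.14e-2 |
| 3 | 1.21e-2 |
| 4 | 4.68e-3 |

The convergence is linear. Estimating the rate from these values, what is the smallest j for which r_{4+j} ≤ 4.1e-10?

Rate ρ ≈ r_4/r_3 = 4.68e-3/1.21e-2 = 0.3868.
After j more steps, r_{4+j} ≈ 4.68e-3·ρ^j; need ρ^j ≤ 4.1e-10/4.68e-3 = 8.76068e-08.
j ≥ ln(8.76068e-08)/ln(0.3868) = -16.2504/-0.94985 = 17.108.
So 18 more iterations are needed.

18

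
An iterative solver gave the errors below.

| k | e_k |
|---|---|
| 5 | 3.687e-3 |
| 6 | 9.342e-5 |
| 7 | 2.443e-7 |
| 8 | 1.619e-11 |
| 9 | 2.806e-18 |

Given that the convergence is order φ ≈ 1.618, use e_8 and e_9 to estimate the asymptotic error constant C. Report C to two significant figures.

C ≈ e_9 / e_8^1.618
  = 2.806e-18 / (1.619e-11)^1.618
  = 2.806e-18 / 3.47185e-18 ≈ 0.80821

0.81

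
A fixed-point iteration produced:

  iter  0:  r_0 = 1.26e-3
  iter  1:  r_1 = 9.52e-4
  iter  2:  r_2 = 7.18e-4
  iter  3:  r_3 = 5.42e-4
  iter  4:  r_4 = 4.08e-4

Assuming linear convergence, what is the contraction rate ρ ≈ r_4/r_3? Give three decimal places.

ρ ≈ r_4/r_3 = 4.08e-4/5.42e-4 = 0.75277

0.753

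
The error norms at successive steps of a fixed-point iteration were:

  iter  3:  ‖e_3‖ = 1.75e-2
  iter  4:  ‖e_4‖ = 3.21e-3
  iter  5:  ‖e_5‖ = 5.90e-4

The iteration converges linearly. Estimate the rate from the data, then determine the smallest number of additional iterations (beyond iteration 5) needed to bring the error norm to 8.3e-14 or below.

14

Rate ρ ≈ ‖e_5‖/‖e_4‖ = 5.90e-4/3.21e-3 = 0.1838.
After j more steps, ‖e_{5+j}‖ ≈ 5.90e-4·ρ^j; need ρ^j ≤ 8.3e-14/5.90e-4 = 1.40678e-10.
j ≥ ln(1.40678e-10)/ln(0.1838) = -22.6845/-1.69391 = 13.392.
So 14 more iterations are needed.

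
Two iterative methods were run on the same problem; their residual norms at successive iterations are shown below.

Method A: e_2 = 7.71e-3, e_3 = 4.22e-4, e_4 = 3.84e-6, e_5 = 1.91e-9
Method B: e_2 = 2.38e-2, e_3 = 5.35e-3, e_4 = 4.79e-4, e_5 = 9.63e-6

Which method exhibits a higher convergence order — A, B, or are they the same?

Method A: p ≈ ln(1.91e-9/3.84e-6)/ln(3.84e-6/4.22e-4) ≈ 1.62.
Method B: p ≈ ln(9.63e-6/4.79e-4)/ln(4.79e-4/5.35e-3) ≈ 1.62.
Both orders ≈ 1.6 — effectively the same.

same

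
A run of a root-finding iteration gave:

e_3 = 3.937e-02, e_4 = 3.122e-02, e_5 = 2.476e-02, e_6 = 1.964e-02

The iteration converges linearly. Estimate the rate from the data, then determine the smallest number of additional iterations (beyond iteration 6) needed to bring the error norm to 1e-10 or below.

83

Rate ρ ≈ e_6/e_5 = 1.964e-02/2.476e-02 = 0.7932.
After j more steps, e_{6+j} ≈ 1.964e-02·ρ^j; need ρ^j ≤ 1e-10/1.964e-02 = 5.09165e-09.
j ≥ ln(5.09165e-09)/ln(0.7932) = -19.0957/-0.23168 = 82.423.
So 83 more iterations are needed.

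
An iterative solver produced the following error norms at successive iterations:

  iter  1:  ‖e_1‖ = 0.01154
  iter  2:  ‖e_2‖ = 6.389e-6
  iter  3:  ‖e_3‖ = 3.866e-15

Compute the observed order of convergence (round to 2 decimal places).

2.83

p ≈ ln(‖e_3‖/‖e_2‖) / ln(‖e_2‖/‖e_1‖)
  = ln(3.866e-15/6.389e-6) / ln(6.389e-6/0.01154)
  = ln(6.05103e-10) / ln(0.00055364)
  = -21.22562 / -7.49900 ≈ 2.83046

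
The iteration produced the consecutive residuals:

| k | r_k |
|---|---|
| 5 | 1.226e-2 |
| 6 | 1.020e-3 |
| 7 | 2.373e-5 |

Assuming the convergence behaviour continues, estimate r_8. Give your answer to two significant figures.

8.0e-8

First estimate the order: p ≈ ln(r_7/r_6) / ln(r_6/r_5) = ln(2.373e-5/1.020e-3)/ln(1.020e-3/1.226e-2) = ln(0.0232647)/ln(0.0831974) ≈ 1.5125.
Then r_8 ≈ r_7·(r_7/r_6)^p = 2.373e-5·(0.0232647)^1.5125 = 2.373e-5·0.00338556 ≈ 8.034e-08.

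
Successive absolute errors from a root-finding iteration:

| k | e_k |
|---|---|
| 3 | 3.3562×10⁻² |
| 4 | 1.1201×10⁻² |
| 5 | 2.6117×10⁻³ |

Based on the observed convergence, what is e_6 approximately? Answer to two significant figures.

First estimate the order: p ≈ ln(e_5/e_4) / ln(e_4/e_3) = ln(2.6117×10⁻³/1.1201×10⁻²)/ln(1.1201×10⁻²/3.3562×10⁻²) = ln(0.233167)/ln(0.333741) ≈ 1.3268.
Then e_6 ≈ e_5·(e_5/e_4)^p = 2.6117×10⁻³·(0.233167)^1.3268 = 2.6117×10⁻³·0.144884 ≈ 0.0003784.

3.8e-4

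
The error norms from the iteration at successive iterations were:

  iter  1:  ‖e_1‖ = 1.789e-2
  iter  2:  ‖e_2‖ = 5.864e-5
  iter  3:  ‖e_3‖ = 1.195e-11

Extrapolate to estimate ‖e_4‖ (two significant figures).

First estimate the order: p ≈ ln(‖e_3‖/‖e_2‖) / ln(‖e_2‖/‖e_1‖) = ln(1.195e-11/5.864e-5)/ln(5.864e-5/1.789e-2) = ln(2.03786e-07)/ln(0.00327781) ≈ 2.6931.
Then ‖e_4‖ ≈ ‖e_3‖·(‖e_3‖/‖e_2‖)^p = 1.195e-11·(2.03786e-07)^2.6931 = 1.195e-11·9.57056e-19 ≈ 1.144e-29.

1.1e-29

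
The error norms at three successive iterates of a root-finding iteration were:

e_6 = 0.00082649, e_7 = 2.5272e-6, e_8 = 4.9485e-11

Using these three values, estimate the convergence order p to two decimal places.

1.87

p ≈ ln(e_8/e_7) / ln(e_7/e_6)
  = ln(4.9485e-11/2.5272e-6) / ln(2.5272e-6/0.00082649)
  = ln(1.9581e-05) / ln(0.00305775)
  = -10.84095 / -5.79008 ≈ 1.87233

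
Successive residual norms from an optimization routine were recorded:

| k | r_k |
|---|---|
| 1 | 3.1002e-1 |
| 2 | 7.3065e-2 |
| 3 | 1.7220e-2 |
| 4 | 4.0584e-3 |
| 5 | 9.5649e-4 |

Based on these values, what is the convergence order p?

1

Consecutive ratios: r_5/r_4 = 9.5649e-4/4.0584e-3 = 0.235682, r_4/r_3 = 4.0584e-3/1.7220e-2 = 0.235679.
p ≈ ln(0.235682)/ln(0.235679) = -1.4453/-1.4453 ≈ 1.00.
So the convergence is linear (order 1).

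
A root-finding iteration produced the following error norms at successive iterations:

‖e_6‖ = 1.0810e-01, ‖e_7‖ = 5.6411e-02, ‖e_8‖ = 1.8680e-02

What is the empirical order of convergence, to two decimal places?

p ≈ ln(‖e_8‖/‖e_7‖) / ln(‖e_7‖/‖e_6‖)
  = ln(1.8680e-02/5.6411e-02) / ln(5.6411e-02/1.0810e-01)
  = ln(0.331141) / ln(0.521841)
  = -1.10521 / -0.65039 ≈ 1.69930

1.70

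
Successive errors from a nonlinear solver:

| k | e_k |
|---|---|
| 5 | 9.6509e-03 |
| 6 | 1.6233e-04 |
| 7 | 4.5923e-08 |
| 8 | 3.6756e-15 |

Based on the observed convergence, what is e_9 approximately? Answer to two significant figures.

First estimate the order: p ≈ ln(e_8/e_7) / ln(e_7/e_6) = ln(3.6756e-15/4.5923e-08)/ln(4.5923e-08/1.6233e-04) = ln(8.00383e-08)/ln(0.000282899) ≈ 2.0000.
Then e_9 ≈ e_8·(e_8/e_7)^p = 3.6756e-15·(8.00383e-08)^2.0000 = 3.6756e-15·6.40613e-15 ≈ 2.355e-29.

2.4e-29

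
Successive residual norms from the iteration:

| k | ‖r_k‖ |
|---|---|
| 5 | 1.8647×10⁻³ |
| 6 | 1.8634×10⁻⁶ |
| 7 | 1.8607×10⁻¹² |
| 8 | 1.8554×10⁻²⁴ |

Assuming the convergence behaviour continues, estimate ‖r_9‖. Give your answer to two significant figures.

1.8e-48

First estimate the order: p ≈ ln(‖r_8‖/‖r_7‖) / ln(‖r_7‖/‖r_6‖) = ln(1.8554×10⁻²⁴/1.8607×10⁻¹²)/ln(1.8607×10⁻¹²/1.8634×10⁻⁶) = ln(9.97152e-13)/ln(9.98551e-07) ≈ 2.0000.
Then ‖r_9‖ ≈ ‖r_8‖·(‖r_8‖/‖r_7‖)^p = 1.8554×10⁻²⁴·(9.97152e-13)^2.0000 = 1.8554×10⁻²⁴·9.94312e-25 ≈ 1.845e-48.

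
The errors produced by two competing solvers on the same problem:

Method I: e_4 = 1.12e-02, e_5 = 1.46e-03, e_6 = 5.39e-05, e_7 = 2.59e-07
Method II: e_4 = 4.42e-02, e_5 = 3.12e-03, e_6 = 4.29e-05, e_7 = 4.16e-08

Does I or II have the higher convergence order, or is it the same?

Method I: p ≈ ln(2.59e-07/5.39e-05)/ln(5.39e-05/1.46e-03) ≈ 1.62.
Method II: p ≈ ln(4.16e-08/4.29e-05)/ln(4.29e-05/3.12e-03) ≈ 1.62.
Both orders ≈ 1.6 — effectively the same.

same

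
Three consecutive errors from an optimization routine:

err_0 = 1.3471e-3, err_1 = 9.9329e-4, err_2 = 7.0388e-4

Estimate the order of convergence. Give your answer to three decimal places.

1.130

p ≈ ln(err_2/err_1) / ln(err_1/err_0)
  = ln(7.0388e-4/9.9329e-4) / ln(9.9329e-4/1.3471e-3)
  = ln(0.708635) / ln(0.737354)
  = -0.344415 / -0.304687 ≈ 1.130390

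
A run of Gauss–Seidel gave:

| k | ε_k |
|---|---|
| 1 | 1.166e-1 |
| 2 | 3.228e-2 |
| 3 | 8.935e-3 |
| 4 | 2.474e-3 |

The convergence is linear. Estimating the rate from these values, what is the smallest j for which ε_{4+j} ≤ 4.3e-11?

Rate ρ ≈ ε_4/ε_3 = 2.474e-3/8.935e-3 = 0.2769.
After j more steps, ε_{4+j} ≈ 2.474e-3·ρ^j; need ρ^j ≤ 4.3e-11/2.474e-3 = 1.73808e-08.
j ≥ ln(1.73808e-08)/ln(0.2769) = -17.8679/-1.28410 = 13.915.
So 14 more iterations are needed.

14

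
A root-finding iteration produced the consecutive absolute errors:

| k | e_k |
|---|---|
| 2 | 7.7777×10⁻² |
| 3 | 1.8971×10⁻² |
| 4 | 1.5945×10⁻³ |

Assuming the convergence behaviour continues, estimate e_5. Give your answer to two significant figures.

First estimate the order: p ≈ ln(e_4/e_3) / ln(e_3/e_2) = ln(1.5945×10⁻³/1.8971×10⁻²)/ln(1.8971×10⁻²/7.7777×10⁻²) = ln(0.0840493)/ln(0.243915) ≈ 1.7551.
Then e_5 ≈ e_4·(e_4/e_3)^p = 1.5945×10⁻³·(0.0840493)^1.7551 = 1.5945×10⁻³·0.0129554 ≈ 2.066e-05.

2.1e-5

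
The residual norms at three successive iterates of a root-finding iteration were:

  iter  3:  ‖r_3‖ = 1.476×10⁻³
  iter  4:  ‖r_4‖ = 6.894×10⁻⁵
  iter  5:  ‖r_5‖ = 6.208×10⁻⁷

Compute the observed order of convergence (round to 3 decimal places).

1.537

p ≈ ln(‖r_5‖/‖r_4‖) / ln(‖r_4‖/‖r_3‖)
  = ln(6.208×10⁻⁷/6.894×10⁻⁵) / ln(6.894×10⁻⁵/1.476×10⁻³)
  = ln(0.00900493) / ln(0.0467073)
  = -4.709983 / -3.063855 ≈ 1.537273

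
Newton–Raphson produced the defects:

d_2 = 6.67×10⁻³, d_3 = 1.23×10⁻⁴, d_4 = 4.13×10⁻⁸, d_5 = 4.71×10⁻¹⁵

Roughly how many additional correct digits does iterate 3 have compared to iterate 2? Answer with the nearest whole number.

Digits gained ≈ log₁₀(d_2/d_3) = log₁₀(6.67×10⁻³/1.23×10⁻⁴) = log₁₀(54.2276) ≈ 1.734.

2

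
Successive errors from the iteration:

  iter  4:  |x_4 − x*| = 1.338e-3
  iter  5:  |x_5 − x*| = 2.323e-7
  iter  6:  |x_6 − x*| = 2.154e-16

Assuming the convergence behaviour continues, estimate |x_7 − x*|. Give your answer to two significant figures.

First estimate the order: p ≈ ln(|x_6 − x*|/|x_5 − x*|) / ln(|x_5 − x*|/|x_4 − x*|) = ln(2.154e-16/2.323e-7)/ln(2.323e-7/1.338e-3) = ln(9.27249e-10)/ln(0.000173617) ≈ 2.4021.
Then |x_7 − x*| ≈ |x_6 − x*|·(|x_6 − x*|/|x_5 − x*|)^p = 2.154e-16·(9.27249e-10)^2.4021 = 2.154e-16·2.00587e-22 ≈ 4.321e-38.

4.3e-38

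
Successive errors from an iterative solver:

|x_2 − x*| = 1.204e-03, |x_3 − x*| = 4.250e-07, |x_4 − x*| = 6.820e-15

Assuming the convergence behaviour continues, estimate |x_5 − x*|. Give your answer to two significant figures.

1.7e-32

First estimate the order: p ≈ ln(|x_4 − x*|/|x_3 − x*|) / ln(|x_3 − x*|/|x_2 − x*|) = ln(6.820e-15/4.250e-07)/ln(4.250e-07/1.204e-03) = ln(1.60471e-08)/ln(0.00035299) ≈ 2.2578.
Then |x_5 − x*| ≈ |x_4 − x*|·(|x_4 − x*|/|x_3 − x*|)^p = 6.820e-15·(1.60471e-08)^2.2578 = 6.820e-15·2.51967e-18 ≈ 1.718e-32.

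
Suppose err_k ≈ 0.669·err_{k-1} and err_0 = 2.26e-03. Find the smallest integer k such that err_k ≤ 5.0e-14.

62

After k steps, err_k ≈ 2.26e-03·0.669^k.
Need 0.669^k ≤ 5.0e-14/2.26e-03 = 2.21239e-11.
k ≥ ln(2.21239e-11)/ln(0.669) = -24.5344/-0.40197 = 61.035.
Smallest integer k = 62.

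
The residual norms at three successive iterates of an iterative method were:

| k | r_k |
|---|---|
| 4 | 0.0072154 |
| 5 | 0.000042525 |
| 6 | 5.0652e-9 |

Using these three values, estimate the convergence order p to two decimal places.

1.76

p ≈ ln(r_6/r_5) / ln(r_5/r_4)
  = ln(5.0652e-9/0.000042525) / ln(0.000042525/0.0072154)
  = ln(0.000119111) / ln(0.00589364)
  = -9.03545 / -5.13388 ≈ 1.75997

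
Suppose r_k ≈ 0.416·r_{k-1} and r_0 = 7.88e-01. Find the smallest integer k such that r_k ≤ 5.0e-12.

After k steps, r_k ≈ 7.88e-01·0.416^k.
Need 0.416^k ≤ 5.0e-12/7.88e-01 = 6.34518e-12.
k ≥ ln(6.34518e-12)/ln(0.416) = -25.7833/-0.87707 = 29.397.
Smallest integer k = 30.

30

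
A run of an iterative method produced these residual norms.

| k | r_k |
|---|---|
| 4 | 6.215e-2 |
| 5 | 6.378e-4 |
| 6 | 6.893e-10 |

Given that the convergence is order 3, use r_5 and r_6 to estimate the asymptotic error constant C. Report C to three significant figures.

2.66

C ≈ r_6 / r_5^3
  = 6.893e-10 / (6.378e-4)^3
  = 6.893e-10 / 2.5945e-10 ≈ 2.6568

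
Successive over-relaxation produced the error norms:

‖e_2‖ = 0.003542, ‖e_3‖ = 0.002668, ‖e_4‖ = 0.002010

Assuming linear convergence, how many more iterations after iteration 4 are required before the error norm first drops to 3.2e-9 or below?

Rate ρ ≈ ‖e_4‖/‖e_3‖ = 0.002010/0.002668 = 0.7534.
After j more steps, ‖e_{4+j}‖ ≈ 0.002010·ρ^j; need ρ^j ≤ 3.2e-9/0.002010 = 1.59204e-06.
j ≥ ln(1.59204e-06)/ln(0.7534) = -13.3505/-0.28316 = 47.148.
So 48 more iterations are needed.

48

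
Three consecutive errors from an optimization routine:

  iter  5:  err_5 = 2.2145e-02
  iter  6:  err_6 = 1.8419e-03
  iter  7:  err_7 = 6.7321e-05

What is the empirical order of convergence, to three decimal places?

p ≈ ln(err_7/err_6) / ln(err_6/err_5)
  = ln(6.7321e-05/1.8419e-03) / ln(1.8419e-03/2.2145e-02)
  = ln(0.0365498) / ln(0.0831745)
  = -3.309080 / -2.486814 ≈ 1.330650

1.331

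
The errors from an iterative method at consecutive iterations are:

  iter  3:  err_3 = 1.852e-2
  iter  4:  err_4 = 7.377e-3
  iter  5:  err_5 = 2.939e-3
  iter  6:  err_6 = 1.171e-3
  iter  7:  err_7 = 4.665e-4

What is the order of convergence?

1

Consecutive ratios: err_7/err_6 = 4.665e-4/1.171e-3 = 0.398377, err_6/err_5 = 1.171e-3/2.939e-3 = 0.398435.
p ≈ ln(0.398377)/ln(0.398435) = -0.9204/-0.9202 ≈ 1.00.
So the convergence is linear (order 1).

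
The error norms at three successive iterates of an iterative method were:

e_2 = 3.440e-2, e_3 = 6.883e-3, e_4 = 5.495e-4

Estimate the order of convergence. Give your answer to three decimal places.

p ≈ ln(e_4/e_3) / ln(e_3/e_2)
  = ln(5.495e-4/6.883e-3) / ln(6.883e-3/3.440e-2)
  = ln(0.0798344) / ln(0.200087)
  = -2.527801 / -1.609003 ≈ 1.571036

1.571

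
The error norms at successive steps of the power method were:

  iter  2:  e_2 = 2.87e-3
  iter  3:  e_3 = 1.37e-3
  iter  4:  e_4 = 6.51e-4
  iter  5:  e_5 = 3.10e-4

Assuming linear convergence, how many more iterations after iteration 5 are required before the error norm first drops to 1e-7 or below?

Rate ρ ≈ e_5/e_4 = 3.10e-4/6.51e-4 = 0.4762.
After j more steps, e_{5+j} ≈ 3.10e-4·ρ^j; need ρ^j ≤ 1e-7/3.10e-4 = 0.000322581.
j ≥ ln(0.000322581)/ln(0.4762) = -8.0392/-0.74192 = 10.836.
So 11 more iterations are needed.

11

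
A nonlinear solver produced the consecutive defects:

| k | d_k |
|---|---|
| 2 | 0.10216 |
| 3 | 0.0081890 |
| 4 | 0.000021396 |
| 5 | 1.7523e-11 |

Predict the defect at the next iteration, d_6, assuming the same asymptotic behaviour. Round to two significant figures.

First estimate the order: p ≈ ln(d_5/d_4) / ln(d_4/d_3) = ln(1.7523e-11/0.000021396)/ln(0.000021396/0.0081890) = ln(8.18985e-07)/ln(0.00261277) ≈ 2.3565.
Then d_6 ≈ d_5·(d_5/d_4)^p = 1.7523e-11·(8.18985e-07)^2.3565 = 1.7523e-11·4.5356e-15 ≈ 7.948e-26.

7.9e-26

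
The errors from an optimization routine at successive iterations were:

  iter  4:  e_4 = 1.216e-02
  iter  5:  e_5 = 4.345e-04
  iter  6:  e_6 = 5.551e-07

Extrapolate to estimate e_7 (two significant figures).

First estimate the order: p ≈ ln(e_6/e_5) / ln(e_5/e_4) = ln(5.551e-07/4.345e-04)/ln(4.345e-04/1.216e-02) = ln(0.00127756)/ln(0.0357319) ≈ 1.9998.
Then e_7 ≈ e_6·(e_6/e_5)^p = 5.551e-07·(0.00127756)^1.9998 = 5.551e-07·1.63434e-06 ≈ 9.072e-13.

9.1e-13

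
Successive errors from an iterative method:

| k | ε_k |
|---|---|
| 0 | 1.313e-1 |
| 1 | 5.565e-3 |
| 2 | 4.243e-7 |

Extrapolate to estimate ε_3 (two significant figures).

First estimate the order: p ≈ ln(ε_2/ε_1) / ln(ε_1/ε_0) = ln(4.243e-7/5.565e-3)/ln(5.565e-3/1.313e-1) = ln(7.62444e-05)/ln(0.0423839) ≈ 2.9996.
Then ε_3 ≈ ε_2·(ε_2/ε_1)^p = 4.243e-7·(7.62444e-05)^2.9996 = 4.243e-7·4.44909e-13 ≈ 1.888e-19.

1.9e-19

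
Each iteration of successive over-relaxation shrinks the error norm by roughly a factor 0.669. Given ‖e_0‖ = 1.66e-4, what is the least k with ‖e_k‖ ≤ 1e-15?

65

After k steps, ‖e_k‖ ≈ 1.66e-4·0.669^k.
Need 0.669^k ≤ 1e-15/1.66e-4 = 6.0241e-12.
k ≥ ln(6.0241e-12)/ln(0.669) = -25.8353/-0.40197 = 64.272.
Smallest integer k = 65.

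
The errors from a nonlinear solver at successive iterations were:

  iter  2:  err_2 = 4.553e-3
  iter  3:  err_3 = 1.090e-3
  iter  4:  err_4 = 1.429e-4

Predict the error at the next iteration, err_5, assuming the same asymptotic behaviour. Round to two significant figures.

8.0e-6

First estimate the order: p ≈ ln(err_4/err_3) / ln(err_3/err_2) = ln(1.429e-4/1.090e-3)/ln(1.090e-3/4.553e-3) = ln(0.131101)/ln(0.239403) ≈ 1.4212.
Then err_5 ≈ err_4·(err_4/err_3)^p = 1.429e-4·(0.131101)^1.4212 = 1.429e-4·0.0557111 ≈ 7.961e-06.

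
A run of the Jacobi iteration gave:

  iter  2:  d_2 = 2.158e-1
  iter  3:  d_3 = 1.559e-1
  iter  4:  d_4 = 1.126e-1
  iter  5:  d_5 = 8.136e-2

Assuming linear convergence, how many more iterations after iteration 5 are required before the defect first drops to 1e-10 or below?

Rate ρ ≈ d_5/d_4 = 8.136e-2/1.126e-1 = 0.7226.
After j more steps, d_{5+j} ≈ 8.136e-2·ρ^j; need ρ^j ≤ 1e-10/8.136e-2 = 1.22911e-09.
j ≥ ln(1.22911e-09)/ln(0.7226) = -20.5170/-0.32490 = 63.149.
So 64 more iterations are needed.

64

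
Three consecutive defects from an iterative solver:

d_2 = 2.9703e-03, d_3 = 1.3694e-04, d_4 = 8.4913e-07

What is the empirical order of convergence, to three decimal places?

1.652

p ≈ ln(d_4/d_3) / ln(d_3/d_2)
  = ln(8.4913e-07/1.3694e-04) / ln(1.3694e-04/2.9703e-03)
  = ln(0.00620074) / ln(0.0461031)
  = -5.083087 / -3.076875 ≈ 1.652029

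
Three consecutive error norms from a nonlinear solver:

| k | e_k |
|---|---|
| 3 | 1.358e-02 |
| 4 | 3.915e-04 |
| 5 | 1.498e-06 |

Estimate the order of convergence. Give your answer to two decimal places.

p ≈ ln(e_5/e_4) / ln(e_4/e_3)
  = ln(1.498e-06/3.915e-04) / ln(3.915e-04/1.358e-02)
  = ln(0.00382631) / ln(0.0288292)
  = -5.56585 / -3.54637 ≈ 1.56945

1.57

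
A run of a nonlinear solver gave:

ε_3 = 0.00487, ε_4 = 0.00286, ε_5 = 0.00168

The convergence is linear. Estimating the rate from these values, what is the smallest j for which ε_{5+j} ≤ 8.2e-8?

19

Rate ρ ≈ ε_5/ε_4 = 0.00168/0.00286 = 0.5874.
After j more steps, ε_{5+j} ≈ 0.00168·ρ^j; need ρ^j ≤ 8.2e-8/0.00168 = 4.88095e-05.
j ≥ ln(4.88095e-05)/ln(0.5874) = -9.9276/-0.53205 = 18.659.
So 19 more iterations are needed.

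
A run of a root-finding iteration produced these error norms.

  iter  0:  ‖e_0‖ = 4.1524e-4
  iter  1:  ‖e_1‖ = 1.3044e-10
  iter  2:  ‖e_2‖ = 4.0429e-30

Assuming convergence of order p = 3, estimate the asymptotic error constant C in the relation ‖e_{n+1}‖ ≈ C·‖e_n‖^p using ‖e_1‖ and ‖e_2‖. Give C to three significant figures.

C ≈ ‖e_2‖ / ‖e_1‖^3
  = 4.0429e-30 / (1.3044e-10)^3
  = 4.0429e-30 / 2.21938e-30 ≈ 1.8216

1.82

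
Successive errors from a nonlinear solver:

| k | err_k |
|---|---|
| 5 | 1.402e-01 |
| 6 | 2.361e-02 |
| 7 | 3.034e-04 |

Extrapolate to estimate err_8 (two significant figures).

7.2e-9

First estimate the order: p ≈ ln(err_7/err_6) / ln(err_6/err_5) = ln(3.034e-04/2.361e-02)/ln(2.361e-02/1.402e-01) = ln(0.0128505)/ln(0.168402) ≈ 2.4444.
Then err_8 ≈ err_7·(err_7/err_6)^p = 3.034e-04·(0.0128505)^2.4444 = 3.034e-04·2.38476e-05 ≈ 7.235e-09.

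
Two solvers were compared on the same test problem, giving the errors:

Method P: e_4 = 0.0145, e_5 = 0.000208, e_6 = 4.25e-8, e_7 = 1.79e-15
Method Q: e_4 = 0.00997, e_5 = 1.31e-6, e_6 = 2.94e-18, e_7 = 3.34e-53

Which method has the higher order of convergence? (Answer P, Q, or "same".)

Method P: p ≈ ln(1.79e-15/4.25e-8)/ln(4.25e-8/0.000208) ≈ 2.00.
Method Q: p ≈ ln(3.34e-53/2.94e-18)/ln(2.94e-18/1.31e-6) ≈ 3.00.
Method Q has the higher order (≈3.0 vs ≈2.0).

Q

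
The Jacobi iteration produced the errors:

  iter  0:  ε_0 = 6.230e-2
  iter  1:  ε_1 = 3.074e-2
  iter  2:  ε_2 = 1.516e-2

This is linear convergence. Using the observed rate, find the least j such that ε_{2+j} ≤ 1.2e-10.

Rate ρ ≈ ε_2/ε_1 = 1.516e-2/3.074e-2 = 0.4932.
After j more steps, ε_{2+j} ≈ 1.516e-2·ρ^j; need ρ^j ≤ 1.2e-10/1.516e-2 = 7.91557e-09.
j ≥ ln(7.91557e-09)/ln(0.4932) = -18.6544/-0.70684 = 26.391.
So 27 more iterations are needed.

27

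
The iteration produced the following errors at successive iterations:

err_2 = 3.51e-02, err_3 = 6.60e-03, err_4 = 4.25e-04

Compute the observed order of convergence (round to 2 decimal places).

1.64

p ≈ ln(err_4/err_3) / ln(err_3/err_2)
  = ln(4.25e-04/6.60e-03) / ln(6.60e-03/3.51e-02)
  = ln(0.0643939) / ln(0.188034)
  = -2.74274 / -1.67113 ≈ 1.64125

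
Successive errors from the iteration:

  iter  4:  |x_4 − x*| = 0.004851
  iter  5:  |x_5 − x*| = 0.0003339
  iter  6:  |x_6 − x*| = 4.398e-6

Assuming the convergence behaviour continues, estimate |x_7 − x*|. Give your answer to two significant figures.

4.0e-9

First estimate the order: p ≈ ln(|x_6 − x*|/|x_5 − x*|) / ln(|x_5 − x*|/|x_4 − x*|) = ln(4.398e-6/0.0003339)/ln(0.0003339/0.004851) = ln(0.0131716)/ln(0.0688312) ≈ 1.6179.
Then |x_7 − x*| ≈ |x_6 − x*|·(|x_6 − x*|/|x_5 − x*|)^p = 4.398e-6·(0.0131716)^1.6179 = 4.398e-6·0.000907326 ≈ 3.99e-09.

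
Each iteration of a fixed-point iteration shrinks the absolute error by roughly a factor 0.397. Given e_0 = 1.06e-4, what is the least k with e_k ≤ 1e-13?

23

After k steps, e_k ≈ 1.06e-4·0.397^k.
Need 0.397^k ≤ 1e-13/1.06e-4 = 9.43396e-10.
k ≥ ln(9.43396e-10)/ln(0.397) = -20.7815/-0.92382 = 22.495.
Smallest integer k = 23.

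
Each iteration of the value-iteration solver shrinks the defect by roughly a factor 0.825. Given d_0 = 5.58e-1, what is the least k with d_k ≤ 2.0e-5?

After k steps, d_k ≈ 5.58e-1·0.825^k.
Need 0.825^k ≤ 2.0e-5/5.58e-1 = 3.58423e-05.
k ≥ ln(3.58423e-05)/ln(0.825) = -10.2364/-0.19237 = 53.212.
Smallest integer k = 54.

54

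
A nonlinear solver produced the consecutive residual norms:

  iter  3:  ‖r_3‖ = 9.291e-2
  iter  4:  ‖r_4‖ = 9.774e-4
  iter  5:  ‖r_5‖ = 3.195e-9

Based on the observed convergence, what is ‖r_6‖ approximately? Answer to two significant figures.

First estimate the order: p ≈ ln(‖r_5‖/‖r_4‖) / ln(‖r_4‖/‖r_3‖) = ln(3.195e-9/9.774e-4)/ln(9.774e-4/9.291e-2) = ln(3.26888e-06)/ln(0.0105199) ≈ 2.7733.
Then ‖r_6‖ ≈ ‖r_5‖·(‖r_5‖/‖r_4‖)^p = 3.195e-9·(3.26888e-06)^2.7733 = 3.195e-9·6.12044e-16 ≈ 1.955e-24.

2.0e-24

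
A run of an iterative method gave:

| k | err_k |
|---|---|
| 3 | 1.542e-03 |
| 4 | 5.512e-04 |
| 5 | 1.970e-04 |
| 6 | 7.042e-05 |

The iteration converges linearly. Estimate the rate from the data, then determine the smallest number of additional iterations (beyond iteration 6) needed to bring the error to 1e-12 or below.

18

Rate ρ ≈ err_6/err_5 = 7.042e-05/1.970e-04 = 0.3575.
After j more steps, err_{6+j} ≈ 7.042e-05·ρ^j; need ρ^j ≤ 1e-12/7.042e-05 = 1.42005e-08.
j ≥ ln(1.42005e-08)/ln(0.3575) = -18.0700/-1.02862 = 17.567.
So 18 more iterations are needed.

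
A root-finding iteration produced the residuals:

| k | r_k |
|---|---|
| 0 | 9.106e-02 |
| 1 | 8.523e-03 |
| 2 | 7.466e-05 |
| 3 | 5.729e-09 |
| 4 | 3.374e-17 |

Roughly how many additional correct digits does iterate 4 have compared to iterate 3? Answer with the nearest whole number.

Digits gained ≈ log₁₀(r_3/r_4) = log₁₀(5.729e-09/3.374e-17) = log₁₀(1.69798e+08) ≈ 8.230.

8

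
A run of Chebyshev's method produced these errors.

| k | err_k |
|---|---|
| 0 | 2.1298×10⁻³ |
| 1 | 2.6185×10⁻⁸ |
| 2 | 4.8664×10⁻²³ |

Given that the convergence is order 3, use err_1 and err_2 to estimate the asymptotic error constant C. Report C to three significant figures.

C ≈ err_2 / err_1^3
  = 4.8664×10⁻²³ / (2.6185×10⁻⁸)^3
  = 4.8664×10⁻²³ / 1.79539e-23 ≈ 2.7105

2.71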